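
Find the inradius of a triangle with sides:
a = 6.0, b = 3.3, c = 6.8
s = (a+b+c)/2 = (6.0+3.3+6.8)/2 = 8.05
Area = √(s(s-a)(s-b)(s-c)) = √(8.05·2.05·4.75·1.25) = 9.89867
r = Area/s = 9.89867/8.05 = 1.23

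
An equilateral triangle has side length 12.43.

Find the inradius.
For an equilateral triangle, r = s/(2√3) where s is the side.
r = 12.43/(2√3) = 12.43/3.464102 = 3.588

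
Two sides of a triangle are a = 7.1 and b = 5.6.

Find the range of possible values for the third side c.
By the triangle inequality: |a - b| < c < a + b
|7.1 - 5.6| < c < 7.1 + 5.6
1.5 < c < 12.7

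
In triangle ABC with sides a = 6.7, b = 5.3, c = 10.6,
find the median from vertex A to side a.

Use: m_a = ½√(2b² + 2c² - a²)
m_a = ½√(2·5.3² + 2·10.6² - 6.7²)
m_a = ½√(56.18 + 224.72 - 44.89) = ½√236.01 = 7.681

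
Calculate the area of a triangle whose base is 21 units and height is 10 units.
Area = (1/2) * base * height
Area = (1/2) * 21 * 10
Area = 105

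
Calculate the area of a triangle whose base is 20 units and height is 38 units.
Area = (1/2) * base * height
Area = (1/2) * 20 * 38
Area = 380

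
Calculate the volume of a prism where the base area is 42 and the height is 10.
Volume = base area * height
Volume = 42 * 10
Volume = 420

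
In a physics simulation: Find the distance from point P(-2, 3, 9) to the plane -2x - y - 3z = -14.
d = |(-2)(-2) + (-1)(3) + (-3)(9) - (-14)| / √((-2)² + (-1)² + (-3)²) = 12/√14 = 3.207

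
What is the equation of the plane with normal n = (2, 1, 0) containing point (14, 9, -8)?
d = n·P = (2)(14) + (1)(9) + (0)(-8) = 37
Plane: 2x + y = 37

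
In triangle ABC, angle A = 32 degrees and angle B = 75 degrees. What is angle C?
Sum of angles in a triangle = 180 degrees
Third angle = 180 - 32 - 75
Third angle = 73 degrees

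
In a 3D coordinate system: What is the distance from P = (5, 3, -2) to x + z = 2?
d = |1(5) + 0(3) + 1(-2) - (2)| / √(1² + 0² + 1²) = 1/√2 = 0.7071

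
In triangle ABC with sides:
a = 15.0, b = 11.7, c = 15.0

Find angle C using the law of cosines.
cos(C) = (a² + b² - c²)/(2ab)
cos(C) = (15.0² + 11.7² - 15.0²)/(2·15.0·11.7) = 136.89/351 = 0.390000
C = arccos(0.390000) = 67.05°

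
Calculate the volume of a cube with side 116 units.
Volume = s³
Volume = 116³
Volume = 1560896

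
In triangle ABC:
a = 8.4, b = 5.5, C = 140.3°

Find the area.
Using A = ½ab·sin(C):
A = ½·8.4·5.5·sin(140.3°) = ½·46.2·0.638768 = 14.76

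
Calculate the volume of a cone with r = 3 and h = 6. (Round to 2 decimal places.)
Volume = (1/3) * pi * r² * h
Volume = (1/3) * pi * 3² * 6
Volume = (1/3) * pi * 9 * 6
Volume = (1/3) * pi * 54
Volume = 56.55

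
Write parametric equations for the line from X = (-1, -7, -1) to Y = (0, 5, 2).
Direction vector d = Y - X = (1, 12, 3)
x = -1 + t, y = -7 + 12t, z = -1 + 3t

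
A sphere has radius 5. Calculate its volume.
Volume = (4/3) * pi * r³
Volume = (4/3) * pi * 5³
Volume = (4/3) * pi * 125
Volume = 523.60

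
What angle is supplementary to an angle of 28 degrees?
Supplementary angles sum to 180 degrees.
Other angle = 180 - 28
Other angle = 152 degrees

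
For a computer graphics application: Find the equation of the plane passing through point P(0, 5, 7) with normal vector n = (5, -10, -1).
d = n·P = (5)(0) + (-10)(5) + (-1)(7) = -57
Plane: 5x - 10y - z = -57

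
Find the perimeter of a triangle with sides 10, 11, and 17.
Perimeter = sum of all sides
Perimeter = 10 + 11 + 17
Perimeter = 38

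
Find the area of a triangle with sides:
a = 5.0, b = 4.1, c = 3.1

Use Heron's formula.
s = (a+b+c)/2 = (5.0+4.1+3.1)/2 = 6.1
A = √(s(s-a)(s-b)(s-c)) = √(6.1·1.1·2·3)
A = √40.26 = 6.345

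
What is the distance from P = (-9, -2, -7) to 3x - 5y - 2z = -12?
d = |3(-9) + (-5)(-2) + (-2)(-7) - (-12)| / √(3² + (-5)² + (-2)²) = 9/√38 = 1.46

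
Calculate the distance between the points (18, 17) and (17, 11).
Using the distance formula: d = sqrt((x₂-x₁)² + (y₂-y₁)²)
dx = 17 - 18 = -1
dy = 11 - 17 = -6
d = sqrt((-1)² + (-6)²) = sqrt(1 + 36) = sqrt(37) = 6.08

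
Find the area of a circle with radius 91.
Area = pi * r²
Area = pi * 91²
Area = pi * 8281
Area = 26015.53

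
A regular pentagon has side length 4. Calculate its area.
For a regular 5-gon with side length s = 4:
Apothem a = s / (2*tan(pi/5)) = 4 / (2*tan(pi/5)) ≈ 2.7528
Perimeter P = 5 * 4 = 20
Area = (1/2) * P * a = (1/2) * 20 * 2.7528 = 27.53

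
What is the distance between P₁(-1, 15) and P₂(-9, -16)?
Using the distance formula: d = sqrt((x₂-x₁)² + (y₂-y₁)²)
dx = (-9) - (-1) = -8
dy = (-16) - 15 = -31
d = sqrt((-8)² + (-31)²) = sqrt(64 + 961) = sqrt(1025) = 32.02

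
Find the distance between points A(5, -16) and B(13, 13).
Using the distance formula: d = sqrt((x₂-x₁)² + (y₂-y₁)²)
dx = 13 - 5 = 8
dy = 13 - (-16) = 29
d = sqrt(8² + 29²) = sqrt(64 + 841) = sqrt(905) = 30.08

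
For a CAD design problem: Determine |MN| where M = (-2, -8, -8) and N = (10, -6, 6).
d = √[(12)² + (2)² + (14)²] = √344 = 18.55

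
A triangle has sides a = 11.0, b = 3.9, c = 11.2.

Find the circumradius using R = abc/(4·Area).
s = (a+b+c)/2 = 13.05
Area = √(s(s-a)(s-b)(s-c)) = √(13.05·2.05·9.15·1.85) = 21.2803
R = abc/(4·Area) = (11.0·3.9·11.2)/(4·21.2803) = 480.48/85.1212 = 5.645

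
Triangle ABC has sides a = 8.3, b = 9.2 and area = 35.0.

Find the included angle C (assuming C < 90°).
Area = ½ab·sin(C)  →  sin(C) = 2·Area/(ab)
sin(C) = 2·35.0/(8.3·9.2) = 0.916710
C = arcsin(0.916710) = 66.45°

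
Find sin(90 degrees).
sin(90 degrees) = 1
Decimal approximation: 1.0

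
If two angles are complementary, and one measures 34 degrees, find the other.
Complementary angles sum to 90 degrees.
Other angle = 90 - 34
Other angle = 56 degrees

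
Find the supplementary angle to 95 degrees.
Supplementary angles sum to 180 degrees.
Other angle = 180 - 95
Other angle = 85 degrees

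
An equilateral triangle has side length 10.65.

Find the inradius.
For an equilateral triangle, r = s/(2√3) where s is the side.
r = 10.65/(2√3) = 10.65/3.464102 = 3.074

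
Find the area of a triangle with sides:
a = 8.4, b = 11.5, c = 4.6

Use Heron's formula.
s = (a+b+c)/2 = (8.4+11.5+4.6)/2 = 12.25
A = √(s(s-a)(s-b)(s-c)) = √(12.25·3.85·0.75·7.65)
A = √270.595 = 16.45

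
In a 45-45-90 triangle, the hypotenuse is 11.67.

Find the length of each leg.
In a 45-45-90 triangle, hypotenuse = leg·√2  →  leg = hypotenuse/√2
leg = 11.67/√2 = 8.252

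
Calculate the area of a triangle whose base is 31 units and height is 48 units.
Area = (1/2) * base * height
Area = (1/2) * 31 * 48
Area = 744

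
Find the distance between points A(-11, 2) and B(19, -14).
Using the distance formula: d = sqrt((x₂-x₁)² + (y₂-y₁)²)
dx = 19 - (-11) = 30
dy = (-14) - 2 = -16
d = sqrt(30² + (-16)²) = sqrt(900 + 256) = sqrt(1156) = 34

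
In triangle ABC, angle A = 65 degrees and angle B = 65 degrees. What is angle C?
Sum of angles in a triangle = 180 degrees
Third angle = 180 - 65 - 65
Third angle = 50 degrees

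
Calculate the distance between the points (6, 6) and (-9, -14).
Using the distance formula: d = sqrt((x₂-x₁)² + (y₂-y₁)²)
dx = (-9) - 6 = -15
dy = (-14) - 6 = -20
d = sqrt((-15)² + (-20)²) = sqrt(225 + 400) = sqrt(625) = 25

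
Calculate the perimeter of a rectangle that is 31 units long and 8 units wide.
Perimeter = 2 * (length + width)
Perimeter = 2 * (31 + 8)
Perimeter = 2 * 39
Perimeter = 78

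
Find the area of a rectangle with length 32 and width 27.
Area = length * width
Area = 32 * 27
Area = 864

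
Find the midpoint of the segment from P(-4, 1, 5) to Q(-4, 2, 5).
Midpoint = ((-4-4)/2, (1+2)/2, (5+5)/2) = (-4, 1.5, 5)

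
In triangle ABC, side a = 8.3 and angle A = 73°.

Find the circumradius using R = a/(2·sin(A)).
R = a/(2·sin(A)) = 8.3/(2·sin(73°))
R = 8.3/(2·0.956305) = 8.3/1.912610 = 4.34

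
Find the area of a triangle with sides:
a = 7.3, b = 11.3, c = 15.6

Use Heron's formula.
s = (a+b+c)/2 = (7.3+11.3+15.6)/2 = 17.1
A = √(s(s-a)(s-b)(s-c)) = √(17.1·9.8·5.8·1.5)
A = √1457.95 = 38.18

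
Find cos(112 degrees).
cos(112 degrees) = -0.3746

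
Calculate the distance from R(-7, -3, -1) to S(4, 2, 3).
d = √[(11)² + (5)² + (4)²] = √162 = 12.73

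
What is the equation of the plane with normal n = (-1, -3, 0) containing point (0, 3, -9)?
d = n·P = (-1)(0) + (-3)(3) + (0)(-9) = -9
Plane: -x - 3y = -9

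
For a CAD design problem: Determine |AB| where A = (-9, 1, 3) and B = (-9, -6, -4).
d = √[(0)² + (-7)² + (-7)²] = √98 = 9.899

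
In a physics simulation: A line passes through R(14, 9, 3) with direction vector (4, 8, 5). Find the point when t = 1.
P(1) = (14 + 4(1), 9 + 8(1), 3 + 5(1)) = (18, 17, 8)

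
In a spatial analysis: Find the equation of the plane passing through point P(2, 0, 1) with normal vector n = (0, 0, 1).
d = n·P = (0)(2) + (0)(0) + (1)(1) = 1
Plane: z = 1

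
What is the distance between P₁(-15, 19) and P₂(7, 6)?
Using the distance formula: d = sqrt((x₂-x₁)² + (y₂-y₁)²)
dx = 7 - (-15) = 22
dy = 6 - 19 = -13
d = sqrt(22² + (-13)²) = sqrt(484 + 169) = sqrt(653) = 25.55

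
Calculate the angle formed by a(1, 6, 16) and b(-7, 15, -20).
a·b = -237, |a|² = 293, |b|² = 674
cos θ = -237/√197482 ≈ -0.5333
θ ≈ 122.2°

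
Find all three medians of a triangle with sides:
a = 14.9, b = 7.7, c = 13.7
Using m_x = ½√(2y² + 2z² - x²):
m_a = ½√(2·7.7² + 2·13.7² - 14.9²) = ½√271.95 = 8.245
m_b = ½√(2·14.9² + 2·13.7² - 7.7²) = ½√760.11 = 13.79
m_c = ½√(2·14.9² + 2·7.7² - 13.7²) = ½√374.91 = 9.681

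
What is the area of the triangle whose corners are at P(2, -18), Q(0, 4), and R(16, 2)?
Using the coordinate formula: Area = (1/2)|x₁(y₂-y₃) + x₂(y₃-y₁) + x₃(y₁-y₂)|
Area = (1/2)|2(4-2) + 0(2-(-18)) + 16((-18)-4)|
Area = (1/2)|2*2 + 0*20 + 16*(-22)|
Area = (1/2)|4 + 0 + (-352)|
Area = (1/2)*348 = 174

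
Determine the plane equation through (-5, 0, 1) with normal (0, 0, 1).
d = n·P = (0)(-5) + (0)(0) + (1)(1) = 1
Plane: z = 1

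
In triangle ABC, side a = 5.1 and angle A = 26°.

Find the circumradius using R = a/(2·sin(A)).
R = a/(2·sin(A)) = 5.1/(2·sin(26°))
R = 5.1/(2·0.438371) = 5.1/0.876742 = 5.817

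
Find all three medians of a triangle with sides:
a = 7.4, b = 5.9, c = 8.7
Using m_x = ½√(2y² + 2z² - x²):
m_a = ½√(2·5.9² + 2·8.7² - 7.4²) = ½√166.24 = 6.447
m_b = ½√(2·7.4² + 2·8.7² - 5.9²) = ½√226.09 = 7.518
m_c = ½√(2·7.4² + 2·5.9² - 8.7²) = ½√103.45 = 5.086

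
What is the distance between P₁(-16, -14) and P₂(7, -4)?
Using the distance formula: d = sqrt((x₂-x₁)² + (y₂-y₁)²)
dx = 7 - (-16) = 23
dy = (-4) - (-14) = 10
d = sqrt(23² + 10²) = sqrt(529 + 100) = sqrt(629) = 25.08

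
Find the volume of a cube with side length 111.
Volume = s³
Volume = 111³
Volume = 1367631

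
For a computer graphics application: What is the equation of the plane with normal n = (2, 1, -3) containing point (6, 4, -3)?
d = n·P = (2)(6) + (1)(4) + (-3)(-3) = 25
Plane: 2x + y - 3z = 25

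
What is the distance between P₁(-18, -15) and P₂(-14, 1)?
Using the distance formula: d = sqrt((x₂-x₁)² + (y₂-y₁)²)
dx = (-14) - (-18) = 4
dy = 1 - (-15) = 16
d = sqrt(4² + 16²) = sqrt(16 + 256) = sqrt(272) = 16.49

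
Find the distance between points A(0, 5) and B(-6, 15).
Using the distance formula: d = sqrt((x₂-x₁)² + (y₂-y₁)²)
dx = (-6) - 0 = -6
dy = 15 - 5 = 10
d = sqrt((-6)² + 10²) = sqrt(36 + 100) = sqrt(136) = 11.66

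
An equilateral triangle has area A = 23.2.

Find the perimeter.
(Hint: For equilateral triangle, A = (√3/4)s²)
A = (√3/4)s²  →  s² = 4A/√3 = 4·23.2/√3 = 53.5781
s = 7.31971
Perimeter = 3s = 21.96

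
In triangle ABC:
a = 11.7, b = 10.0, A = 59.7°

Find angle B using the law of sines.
sin(B)/b = sin(A)/a
sin(B) = b·sin(A)/a = 10.0·sin(59.7°)/11.7 = 0.737945
B = arcsin(0.737945) = 47.56°  (b ≤ a, so B ≤ A and the acute solution is unique)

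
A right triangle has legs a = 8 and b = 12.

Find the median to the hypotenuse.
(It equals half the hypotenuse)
Hypotenuse c = √(8² + 12²) = √208 = 14.4222
Median to hypotenuse = c/2 = 7.211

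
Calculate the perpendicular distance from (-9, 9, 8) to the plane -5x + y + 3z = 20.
d = |(-5)(-9) + 1(9) + 3(8) - (20)| / √((-5)² + 1² + 3²) = 58/√35 = 9.804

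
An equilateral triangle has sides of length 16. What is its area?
Area = (sqrt(3)/4) * s²
Area = (sqrt(3)/4) * 16²
Area = (sqrt(3)/4) * 256
Area = 110.85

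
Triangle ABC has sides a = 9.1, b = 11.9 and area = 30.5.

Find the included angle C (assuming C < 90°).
Area = ½ab·sin(C)  →  sin(C) = 2·Area/(ab)
sin(C) = 2·30.5/(9.1·11.9) = 0.563302
C = arcsin(0.563302) = 34.28°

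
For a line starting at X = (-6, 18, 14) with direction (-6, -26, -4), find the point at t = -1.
P(-1) = (-6 + (-6)(-1), 18 + (-26)(-1), 14 + (-4)(-1)) = (0, 44, 18)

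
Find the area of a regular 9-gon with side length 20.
For a regular 9-gon with side length s = 20:
Apothem a = s / (2*tan(pi/9)) = 20 / (2*tan(pi/9)) ≈ 27.4748
Perimeter P = 9 * 20 = 180
Area = (1/2) * P * a = (1/2) * 180 * 27.4748 = 2472.73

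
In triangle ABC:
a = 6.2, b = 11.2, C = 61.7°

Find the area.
Using A = ½ab·sin(C):
A = ½·6.2·11.2·sin(61.7°) = ½·69.44·0.880477 = 30.57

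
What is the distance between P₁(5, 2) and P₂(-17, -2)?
Using the distance formula: d = sqrt((x₂-x₁)² + (y₂-y₁)²)
dx = (-17) - 5 = -22
dy = (-2) - 2 = -4
d = sqrt((-22)² + (-4)²) = sqrt(484 + 16) = sqrt(500) = 22.36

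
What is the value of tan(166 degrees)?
tan(166 degrees) = -0.2493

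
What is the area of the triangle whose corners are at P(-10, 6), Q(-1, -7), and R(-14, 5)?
Using the coordinate formula: Area = (1/2)|x₁(y₂-y₃) + x₂(y₃-y₁) + x₃(y₁-y₂)|
Area = (1/2)|(-10)((-7)-5) + (-1)(5-6) + (-14)(6-(-7))|
Area = (1/2)|(-10)*(-12) + (-1)*(-1) + (-14)*13|
Area = (1/2)|120 + 1 + (-182)|
Area = (1/2)*61 = 30.50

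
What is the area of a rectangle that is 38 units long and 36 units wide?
Area = length * width
Area = 38 * 36
Area = 1368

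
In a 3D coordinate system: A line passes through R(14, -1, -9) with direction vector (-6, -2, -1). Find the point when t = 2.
P(2) = (14 + (-6)(2), -1 + (-2)(2), -9 + (-1)(2)) = (2, -5, -11)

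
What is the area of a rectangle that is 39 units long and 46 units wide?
Area = length * width
Area = 39 * 46
Area = 1794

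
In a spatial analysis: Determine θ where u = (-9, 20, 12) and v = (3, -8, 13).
u·v = -31, |u|² = 625, |v|² = 242
cos θ = -31/√151250 ≈ -0.07971
θ ≈ 94.57°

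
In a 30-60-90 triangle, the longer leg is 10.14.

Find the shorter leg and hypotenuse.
In a 30-60-90 triangle, sides are in ratio 1 : √3 : 2.
Long leg = short leg·√3  →  short leg = 10.14/√3 = 5.854
Hypotenuse = 2·(short leg) = 2·10.14/√3 = 11.71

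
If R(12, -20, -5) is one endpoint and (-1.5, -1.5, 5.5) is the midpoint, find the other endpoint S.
S = (2×(-1.5) - 12, 2×(-1.5) - (-20), 2×5.5 - (-5)) = (-15, 17, 16)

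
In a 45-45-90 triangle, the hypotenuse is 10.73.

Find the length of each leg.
In a 45-45-90 triangle, hypotenuse = leg·√2  →  leg = hypotenuse/√2
leg = 10.73/√2 = 7.587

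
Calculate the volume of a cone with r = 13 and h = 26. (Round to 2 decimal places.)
Volume = (1/3) * pi * r² * h
Volume = (1/3) * pi * 13² * 26
Volume = (1/3) * pi * 169 * 26
Volume = (1/3) * pi * 4394
Volume = 4601.39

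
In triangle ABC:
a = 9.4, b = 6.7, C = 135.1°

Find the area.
Using A = ½ab·sin(C):
A = ½·9.4·6.7·sin(135.1°) = ½·62.98·0.705872 = 22.23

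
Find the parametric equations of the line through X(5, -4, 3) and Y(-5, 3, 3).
Direction vector d = Y - X = (-10, 7, 0)
x = 5 - 10t, y = -4 + 7t, z = 3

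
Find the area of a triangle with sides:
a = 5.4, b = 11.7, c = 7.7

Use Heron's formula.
s = (a+b+c)/2 = (5.4+11.7+7.7)/2 = 12.4
A = √(s(s-a)(s-b)(s-c)) = √(12.4·7·0.7·4.7)
A = √285.572 = 16.9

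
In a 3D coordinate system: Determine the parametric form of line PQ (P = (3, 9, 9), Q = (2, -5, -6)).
Direction vector d = Q - P = (-1, -14, -15)
x = 3 - t, y = 9 - 14t, z = 9 - 15t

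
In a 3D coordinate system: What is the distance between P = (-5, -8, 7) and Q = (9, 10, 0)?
d = √[(14)² + (18)² + (-7)²] = √569 = 23.85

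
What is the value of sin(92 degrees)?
sin(92 degrees) = 0.9994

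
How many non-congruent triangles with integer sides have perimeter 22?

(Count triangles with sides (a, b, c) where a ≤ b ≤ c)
With a ≤ b ≤ c and a + b + c = 22, the triangle inequality a + b > c gives c < 22/2, so c ≤ 10.
Iterate a from 1 to ⌊p/3⌋ = 7; for each a, b ranges from a to ⌊(p−a)/2⌋ with c = p − a − b, keeping only c ≥ b.
Triples: (2, 10, 10), (3, 9, 10), (4, 8, 10), …
Count = 10 triangles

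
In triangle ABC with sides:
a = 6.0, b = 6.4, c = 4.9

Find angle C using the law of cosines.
cos(C) = (a² + b² - c²)/(2ab)
cos(C) = (6.0² + 6.4² - 4.9²)/(2·6.0·6.4) = 52.95/76.8 = 0.689453
C = arccos(0.689453) = 46.41°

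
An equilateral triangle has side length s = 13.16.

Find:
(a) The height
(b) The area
(a) Height h = s·√3/2 = 13.16·√3/2 = 11.4
(b) Area = (√3/4)·s² = (√3/4)·13.16² = (√3/4)·173.186 = 74.99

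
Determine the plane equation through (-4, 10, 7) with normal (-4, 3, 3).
d = n·P = (-4)(-4) + (3)(10) + (3)(7) = 67
Plane: -4x + 3y + 3z = 67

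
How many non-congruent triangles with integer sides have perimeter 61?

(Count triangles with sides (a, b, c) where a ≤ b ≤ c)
With a ≤ b ≤ c and a + b + c = 61, the triangle inequality a + b > c gives c < 61/2, so c ≤ 30.
Iterate a from 1 to ⌊p/3⌋ = 20; for each a, b ranges from a to ⌊(p−a)/2⌋ with c = p − a − b, keeping only c ≥ b.
Triples: (1, 30, 30), (2, 29, 30), (3, 28, 30), …
Count = 85 triangles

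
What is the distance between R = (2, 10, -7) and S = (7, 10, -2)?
d = √[(5)² + (0)² + (5)²] = √50 = 7.071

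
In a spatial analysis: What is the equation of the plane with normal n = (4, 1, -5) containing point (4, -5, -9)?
d = n·P = (4)(4) + (1)(-5) + (-5)(-9) = 56
Plane: 4x + y - 5z = 56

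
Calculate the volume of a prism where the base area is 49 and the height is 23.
Volume = base area * height
Volume = 49 * 23
Volume = 1127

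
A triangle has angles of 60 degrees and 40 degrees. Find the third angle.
Sum of angles in a triangle = 180 degrees
Third angle = 180 - 60 - 40
Third angle = 80 degrees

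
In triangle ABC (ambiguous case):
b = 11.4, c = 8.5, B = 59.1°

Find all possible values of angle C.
sin(C)/c = sin(B)/b  →  sin(C) = c·sin(B)/b = 8.5·sin(59.1°)/11.4 = 0.639785
C₁ = arcsin(0.639785) = 39.78°,  C₂ = 180° - C₁ = 140.22°
Check C₂: A = 180° - 59.1° - 140.22° = -19.32° ≤ 0, rejected
C = 39.78° (one solution)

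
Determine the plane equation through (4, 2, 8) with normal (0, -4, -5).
d = n·P = (0)(4) + (-4)(2) + (-5)(8) = -48
Plane: -4y - 5z = -48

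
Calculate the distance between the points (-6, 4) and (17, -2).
Using the distance formula: d = sqrt((x₂-x₁)² + (y₂-y₁)²)
dx = 17 - (-6) = 23
dy = (-2) - 4 = -6
d = sqrt(23² + (-6)²) = sqrt(529 + 36) = sqrt(565) = 23.77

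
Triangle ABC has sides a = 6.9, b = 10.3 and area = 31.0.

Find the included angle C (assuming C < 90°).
Area = ½ab·sin(C)  →  sin(C) = 2·Area/(ab)
sin(C) = 2·31.0/(6.9·10.3) = 0.872379
C = arcsin(0.872379) = 60.74°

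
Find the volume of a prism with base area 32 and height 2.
Volume = base area * height
Volume = 32 * 2
Volume = 64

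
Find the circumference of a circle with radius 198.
Circumference = 2 * pi * r
Circumference = 2 * pi * 198
Circumference = 1244.07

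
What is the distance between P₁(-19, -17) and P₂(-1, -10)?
Using the distance formula: d = sqrt((x₂-x₁)² + (y₂-y₁)²)
dx = (-1) - (-19) = 18
dy = (-10) - (-17) = 7
d = sqrt(18² + 7²) = sqrt(324 + 49) = sqrt(373) = 19.31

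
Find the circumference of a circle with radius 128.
Circumference = 2 * pi * r
Circumference = 2 * pi * 128
Circumference = 804.25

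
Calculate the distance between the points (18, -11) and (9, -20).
Using the distance formula: d = sqrt((x₂-x₁)² + (y₂-y₁)²)
dx = 9 - 18 = -9
dy = (-20) - (-11) = -9
d = sqrt((-9)² + (-9)²) = sqrt(81 + 81) = sqrt(162) = 12.73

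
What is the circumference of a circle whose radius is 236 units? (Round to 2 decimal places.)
Circumference = 2 * pi * r
Circumference = 2 * pi * 236
Circumference = 1482.83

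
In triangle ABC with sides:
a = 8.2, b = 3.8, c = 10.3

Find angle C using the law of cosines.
cos(C) = (a² + b² - c²)/(2ab)
cos(C) = (8.2² + 3.8² - 10.3²)/(2·8.2·3.8) = -24.41/62.32 = -0.391688
C = arccos(-0.391688) = 113.1°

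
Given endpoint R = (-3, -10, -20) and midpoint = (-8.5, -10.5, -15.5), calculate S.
S = (2×(-8.5) - (-3), 2×(-10.5) - (-10), 2×(-15.5) - (-20)) = (-14, -11, -11)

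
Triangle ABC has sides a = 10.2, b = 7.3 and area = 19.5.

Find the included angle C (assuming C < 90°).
Area = ½ab·sin(C)  →  sin(C) = 2·Area/(ab)
sin(C) = 2·19.5/(10.2·7.3) = 0.523771
C = arcsin(0.523771) = 31.59°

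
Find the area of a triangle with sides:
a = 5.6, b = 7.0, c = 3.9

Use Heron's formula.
s = (a+b+c)/2 = (5.6+7.0+3.9)/2 = 8.25
A = √(s(s-a)(s-b)(s-c)) = √(8.25·2.65·1.25·4.35)
A = √118.877 = 10.9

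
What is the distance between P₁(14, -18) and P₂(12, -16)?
Using the distance formula: d = sqrt((x₂-x₁)² + (y₂-y₁)²)
dx = 12 - 14 = -2
dy = (-16) - (-18) = 2
d = sqrt((-2)² + 2²) = sqrt(4 + 4) = sqrt(8) = 2.83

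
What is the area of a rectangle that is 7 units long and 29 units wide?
Area = length * width
Area = 7 * 29
Area = 203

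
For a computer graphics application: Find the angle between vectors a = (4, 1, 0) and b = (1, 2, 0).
a·b = 6, |a|² = 17, |b|² = 5
cos θ = 6/√85 ≈ 0.6508
θ ≈ 49.4°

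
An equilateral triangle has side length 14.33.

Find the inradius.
For an equilateral triangle, r = s/(2√3) where s is the side.
r = 14.33/(2√3) = 14.33/3.464102 = 4.137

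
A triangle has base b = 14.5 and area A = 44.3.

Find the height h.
A = ½bh  →  h = 2A/b
h = 2·44.3/14.5 = 6.11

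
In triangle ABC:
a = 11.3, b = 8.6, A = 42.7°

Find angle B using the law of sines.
sin(B)/b = sin(A)/a
sin(B) = b·sin(A)/a = 8.6·sin(42.7°)/11.3 = 0.516122
B = arcsin(0.516122) = 31.07°  (b ≤ a, so B ≤ A and the acute solution is unique)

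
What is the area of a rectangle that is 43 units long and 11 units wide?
Area = length * width
Area = 43 * 11
Area = 473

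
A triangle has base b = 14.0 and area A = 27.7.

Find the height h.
A = ½bh  →  h = 2A/b
h = 2·27.7/14.0 = 3.957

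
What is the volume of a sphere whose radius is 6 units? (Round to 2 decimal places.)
Volume = (4/3) * pi * r³
Volume = (4/3) * pi * 6³
Volume = (4/3) * pi * 216
Volume = 904.78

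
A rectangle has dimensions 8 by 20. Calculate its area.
Area = length * width
Area = 8 * 20
Area = 160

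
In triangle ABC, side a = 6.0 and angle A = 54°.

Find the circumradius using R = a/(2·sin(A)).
R = a/(2·sin(A)) = 6.0/(2·sin(54°))
R = 6.0/(2·0.809017) = 6.0/1.618034 = 3.708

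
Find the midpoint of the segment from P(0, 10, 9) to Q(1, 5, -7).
Midpoint = ((0+1)/2, (10+5)/2, (9-7)/2) = (0.5, 7.5, 1)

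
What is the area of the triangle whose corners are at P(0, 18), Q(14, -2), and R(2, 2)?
Using the coordinate formula: Area = (1/2)|x₁(y₂-y₃) + x₂(y₃-y₁) + x₃(y₁-y₂)|
Area = (1/2)|0((-2)-2) + 14(2-18) + 2(18-(-2))|
Area = (1/2)|0*(-4) + 14*(-16) + 2*20|
Area = (1/2)|0 + (-224) + 40|
Area = (1/2)*184 = 92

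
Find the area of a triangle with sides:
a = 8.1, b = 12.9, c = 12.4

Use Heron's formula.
s = (a+b+c)/2 = (8.1+12.9+12.4)/2 = 16.7
A = √(s(s-a)(s-b)(s-c)) = √(16.7·8.6·3.8·4.3)
A = √2346.75 = 48.44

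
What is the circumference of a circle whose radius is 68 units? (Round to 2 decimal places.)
Circumference = 2 * pi * r
Circumference = 2 * pi * 68
Circumference = 427.26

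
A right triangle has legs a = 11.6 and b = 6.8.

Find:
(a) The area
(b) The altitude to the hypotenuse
(a) Area = ½ab = ½·11.6·6.8 = 39.44
(b) Hypotenuse c = √(11.6² + 6.8²) = √180.8 = 13.4462
    Area = ½·c·h_c  →  h_c = 2·Area/c = 2·39.44/13.4462 = 5.866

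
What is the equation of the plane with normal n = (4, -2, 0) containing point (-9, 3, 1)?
d = n·P = (4)(-9) + (-2)(3) + (0)(1) = -42
Plane: 4x - 2y = -42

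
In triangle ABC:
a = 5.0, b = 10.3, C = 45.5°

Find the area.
Using A = ½ab·sin(C):
A = ½·5.0·10.3·sin(45.5°) = ½·51.5·0.713250 = 18.37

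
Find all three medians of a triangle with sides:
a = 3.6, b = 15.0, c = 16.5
Using m_x = ½√(2y² + 2z² - x²):
m_a = ½√(2·15.0² + 2·16.5² - 3.6²) = ½√981.54 = 15.66
m_b = ½√(2·3.6² + 2·16.5² - 15.0²) = ½√345.42 = 9.293
m_c = ½√(2·3.6² + 2·15.0² - 16.5²) = ½√203.67 = 7.136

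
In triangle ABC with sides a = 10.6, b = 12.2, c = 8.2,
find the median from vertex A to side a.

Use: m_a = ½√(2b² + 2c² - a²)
m_a = ½√(2·12.2² + 2·8.2² - 10.6²)
m_a = ½√(297.68 + 134.48 - 112.36) = ½√319.8 = 8.941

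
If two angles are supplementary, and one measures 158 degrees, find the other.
Supplementary angles sum to 180 degrees.
Other angle = 180 - 158
Other angle = 22 degrees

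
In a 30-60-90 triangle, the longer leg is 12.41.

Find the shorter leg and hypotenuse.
In a 30-60-90 triangle, sides are in ratio 1 : √3 : 2.
Long leg = short leg·√3  →  short leg = 12.41/√3 = 7.165
Hypotenuse = 2·(short leg) = 2·12.41/√3 = 14.33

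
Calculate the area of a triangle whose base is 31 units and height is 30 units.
Area = (1/2) * base * height
Area = (1/2) * 31 * 30
Area = 465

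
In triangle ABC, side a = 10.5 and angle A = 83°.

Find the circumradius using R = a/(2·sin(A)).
R = a/(2·sin(A)) = 10.5/(2·sin(83°))
R = 10.5/(2·0.992546) = 10.5/1.985092 = 5.289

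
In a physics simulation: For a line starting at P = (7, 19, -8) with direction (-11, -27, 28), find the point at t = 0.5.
P(0.5) = (7 + (-11)(0.5), 19 + (-27)(0.5), -8 + 28(0.5)) = (1.5, 5.5, 6)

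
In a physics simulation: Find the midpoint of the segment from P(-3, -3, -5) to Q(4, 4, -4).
Midpoint = ((-3+4)/2, (-3+4)/2, (-5-4)/2) = (0.5, 0.5, -4.5)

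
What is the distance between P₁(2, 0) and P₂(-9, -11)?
Using the distance formula: d = sqrt((x₂-x₁)² + (y₂-y₁)²)
dx = (-9) - 2 = -11
dy = (-11) - 0 = -11
d = sqrt((-11)² + (-11)²) = sqrt(121 + 121) = sqrt(242) = 15.56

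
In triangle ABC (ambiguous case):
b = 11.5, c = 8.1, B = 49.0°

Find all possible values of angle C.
sin(C)/c = sin(B)/b  →  sin(C) = c·sin(B)/b = 8.1·sin(49.0°)/11.5 = 0.531578
C₁ = arcsin(0.531578) = 32.11°,  C₂ = 180° - C₁ = 147.89°
Check C₂: A = 180° - 49.0° - 147.89° = -16.89° ≤ 0, rejected
C = 32.11° (one solution)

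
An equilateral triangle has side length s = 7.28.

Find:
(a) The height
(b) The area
(a) Height h = s·√3/2 = 7.28·√3/2 = 6.305
(b) Area = (√3/4)·s² = (√3/4)·7.28² = (√3/4)·52.9984 = 22.95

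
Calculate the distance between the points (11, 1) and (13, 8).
Using the distance formula: d = sqrt((x₂-x₁)² + (y₂-y₁)²)
dx = 13 - 11 = 2
dy = 8 - 1 = 7
d = sqrt(2² + 7²) = sqrt(4 + 49) = sqrt(53) = 7.28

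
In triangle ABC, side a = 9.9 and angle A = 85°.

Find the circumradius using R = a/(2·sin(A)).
R = a/(2·sin(A)) = 9.9/(2·sin(85°))
R = 9.9/(2·0.996195) = 9.9/1.992389 = 4.969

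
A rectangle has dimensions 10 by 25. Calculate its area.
Area = length * width
Area = 10 * 25
Area = 250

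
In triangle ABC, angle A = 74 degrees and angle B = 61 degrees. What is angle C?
Sum of angles in a triangle = 180 degrees
Third angle = 180 - 74 - 61
Third angle = 45 degrees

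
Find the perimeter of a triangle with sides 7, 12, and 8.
Perimeter = sum of all sides
Perimeter = 7 + 12 + 8
Perimeter = 27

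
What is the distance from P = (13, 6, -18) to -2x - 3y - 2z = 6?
d = |(-2)(13) + (-3)(6) + (-2)(-18) - (6)| / √((-2)² + (-3)² + (-2)²) = 14/√17 = 3.395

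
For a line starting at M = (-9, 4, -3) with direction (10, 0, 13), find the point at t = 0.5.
P(0.5) = (-9 + 10(0.5), 4 + 0(0.5), -3 + 13(0.5)) = (-4, 4, 3.5)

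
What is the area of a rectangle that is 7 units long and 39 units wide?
Area = length * width
Area = 7 * 39
Area = 273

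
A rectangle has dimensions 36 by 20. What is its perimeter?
Perimeter = 2 * (length + width)
Perimeter = 2 * (36 + 20)
Perimeter = 2 * 56
Perimeter = 112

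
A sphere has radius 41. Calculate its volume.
Volume = (4/3) * pi * r³
Volume = (4/3) * pi * 41³
Volume = (4/3) * pi * 68921
Volume = 288695.61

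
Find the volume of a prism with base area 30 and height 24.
Volume = base area * height
Volume = 30 * 24
Volume = 720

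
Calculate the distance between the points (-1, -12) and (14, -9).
Using the distance formula: d = sqrt((x₂-x₁)² + (y₂-y₁)²)
dx = 14 - (-1) = 15
dy = (-9) - (-12) = 3
d = sqrt(15² + 3²) = sqrt(225 + 9) = sqrt(234) = 15.30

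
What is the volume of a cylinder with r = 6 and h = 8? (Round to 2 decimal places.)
Volume = pi * r² * h
Volume = pi * 6² * 8
Volume = pi * 36 * 8
Volume = pi * 288
Volume = 904.78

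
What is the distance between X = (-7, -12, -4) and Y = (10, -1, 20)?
d = √[(17)² + (11)² + (24)²] = √986 = 31.4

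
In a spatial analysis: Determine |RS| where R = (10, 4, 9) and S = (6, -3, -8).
d = √[(-4)² + (-7)² + (-17)²] = √354 = 18.81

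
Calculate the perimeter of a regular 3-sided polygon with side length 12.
Perimeter = number of sides * side length
Perimeter = 3 * 12
Perimeter = 36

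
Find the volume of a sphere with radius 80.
Volume = (4/3) * pi * r³
Volume = (4/3) * pi * 80³
Volume = (4/3) * pi * 512000
Volume = 2144660.58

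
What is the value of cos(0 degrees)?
cos(0 degrees) = 1
Decimal approximation: 1.0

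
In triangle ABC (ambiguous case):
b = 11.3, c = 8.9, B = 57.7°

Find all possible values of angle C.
sin(C)/c = sin(B)/b  →  sin(C) = c·sin(B)/b = 8.9·sin(57.7°)/11.3 = 0.665737
C₁ = arcsin(0.665737) = 41.74°,  C₂ = 180° - C₁ = 138.26°
Check C₂: A = 180° - 57.7° - 138.26° = -15.96° ≤ 0, rejected
C = 41.74° (one solution)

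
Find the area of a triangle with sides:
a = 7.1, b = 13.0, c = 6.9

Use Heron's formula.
s = (a+b+c)/2 = (7.1+13.0+6.9)/2 = 13.5
A = √(s(s-a)(s-b)(s-c)) = √(13.5·6.4·0.5·6.6)
A = √285.12 = 16.89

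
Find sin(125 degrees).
sin(125 degrees) = 0.8192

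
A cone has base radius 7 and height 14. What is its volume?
Volume = (1/3) * pi * r² * h
Volume = (1/3) * pi * 7² * 14
Volume = (1/3) * pi * 49 * 14
Volume = (1/3) * pi * 686
Volume = 718.38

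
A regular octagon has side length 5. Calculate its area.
For a regular 8-gon with side length s = 5:
Apothem a = s / (2*tan(pi/8)) = 5 / (2*tan(pi/8)) ≈ 6.0355
Perimeter P = 8 * 5 = 40
Area = (1/2) * P * a = (1/2) * 40 * 6.0355 = 120.71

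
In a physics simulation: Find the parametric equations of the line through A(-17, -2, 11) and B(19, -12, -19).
Direction vector d = B - A = (36, -10, -30)
x = -17 + 36t, y = -2 - 10t, z = 11 - 30t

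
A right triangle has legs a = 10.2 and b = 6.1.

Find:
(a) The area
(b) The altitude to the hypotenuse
(a) Area = ½ab = ½·10.2·6.1 = 31.11
(b) Hypotenuse c = √(10.2² + 6.1²) = √141.25 = 11.8849
    Area = ½·c·h_c  →  h_c = 2·Area/c = 2·31.11/11.8849 = 5.235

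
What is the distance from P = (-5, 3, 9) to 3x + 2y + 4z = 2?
d = |3(-5) + 2(3) + 4(9) - (2)| / √(3² + 2² + 4²) = 25/√29 = 4.642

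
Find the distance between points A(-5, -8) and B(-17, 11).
Using the distance formula: d = sqrt((x₂-x₁)² + (y₂-y₁)²)
dx = (-17) - (-5) = -12
dy = 11 - (-8) = 19
d = sqrt((-12)² + 19²) = sqrt(144 + 361) = sqrt(505) = 22.47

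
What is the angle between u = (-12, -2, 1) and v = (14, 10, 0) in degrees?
u·v = -188, |u|² = 149, |v|² = 296
cos θ = -188/√44104 ≈ -0.8952
θ ≈ 153.5°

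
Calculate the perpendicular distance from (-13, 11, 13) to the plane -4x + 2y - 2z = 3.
d = |(-4)(-13) + 2(11) + (-2)(13) - (3)| / √((-4)² + 2² + (-2)²) = 45/√24 = 9.186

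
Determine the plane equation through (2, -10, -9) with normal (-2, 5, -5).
d = n·P = (-2)(2) + (5)(-10) + (-5)(-9) = -9
Plane: -2x + 5y - 5z = -9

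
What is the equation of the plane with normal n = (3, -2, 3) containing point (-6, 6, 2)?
d = n·P = (3)(-6) + (-2)(6) + (3)(2) = -24
Plane: 3x - 2y + 3z = -24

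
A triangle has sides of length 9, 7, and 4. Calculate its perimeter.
Perimeter = sum of all sides
Perimeter = 9 + 7 + 4
Perimeter = 20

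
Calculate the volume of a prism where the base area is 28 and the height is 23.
Volume = base area * height
Volume = 28 * 23
Volume = 644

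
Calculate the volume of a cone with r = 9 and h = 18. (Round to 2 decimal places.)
Volume = (1/3) * pi * r² * h
Volume = (1/3) * pi * 9² * 18
Volume = (1/3) * pi * 81 * 18
Volume = (1/3) * pi * 1458
Volume = 1526.81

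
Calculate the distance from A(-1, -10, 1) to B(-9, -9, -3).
d = √[(-8)² + (1)² + (-4)²] = √81 = 9.0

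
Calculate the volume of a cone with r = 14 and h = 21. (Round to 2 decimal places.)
Volume = (1/3) * pi * r² * h
Volume = (1/3) * pi * 14² * 21
Volume = (1/3) * pi * 196 * 21
Volume = (1/3) * pi * 4116
Volume = 4310.27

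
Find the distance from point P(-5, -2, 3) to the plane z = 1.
d = |0(-5) + 0(-2) + 1(3) - (1)| / √(0² + 0² + 1²) = 2/√1 = 2.0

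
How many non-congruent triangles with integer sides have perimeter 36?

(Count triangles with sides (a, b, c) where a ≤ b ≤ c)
With a ≤ b ≤ c and a + b + c = 36, the triangle inequality a + b > c gives c < 36/2, so c ≤ 17.
Iterate a from 1 to ⌊p/3⌋ = 12; for each a, b ranges from a to ⌊(p−a)/2⌋ with c = p − a − b, keeping only c ≥ b.
Triples: (2, 17, 17), (3, 16, 17), (4, 15, 17), …
Count = 27 triangles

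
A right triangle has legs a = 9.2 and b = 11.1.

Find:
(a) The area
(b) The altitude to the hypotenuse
(a) Area = ½ab = ½·9.2·11.1 = 51.06
(b) Hypotenuse c = √(9.2² + 11.1²) = √207.85 = 14.417
    Area = ½·c·h_c  →  h_c = 2·Area/c = 2·51.06/14.417 = 7.083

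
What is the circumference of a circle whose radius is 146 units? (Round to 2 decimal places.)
Circumference = 2 * pi * r
Circumference = 2 * pi * 146
Circumference = 917.35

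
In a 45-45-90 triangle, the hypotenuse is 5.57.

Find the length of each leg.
In a 45-45-90 triangle, hypotenuse = leg·√2  →  leg = hypotenuse/√2
leg = 5.57/√2 = 3.939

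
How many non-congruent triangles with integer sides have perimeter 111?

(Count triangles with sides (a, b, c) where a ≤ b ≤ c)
With a ≤ b ≤ c and a + b + c = 111, the triangle inequality a + b > c gives c < 111/2, so c ≤ 55.
Iterate a from 1 to ⌊p/3⌋ = 37; for each a, b ranges from a to ⌊(p−a)/2⌋ with c = p − a − b, keeping only c ≥ b.
Triples: (1, 55, 55), (2, 54, 55), (3, 53, 55), …
Count = 271 triangles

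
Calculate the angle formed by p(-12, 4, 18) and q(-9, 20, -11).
p·q = -10, |p|² = 484, |q|² = 602
cos θ = -10/√291368 ≈ -0.01853
θ ≈ 91.06°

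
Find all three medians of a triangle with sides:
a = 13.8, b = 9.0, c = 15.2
Using m_x = ½√(2y² + 2z² - x²):
m_a = ½√(2·9.0² + 2·15.2² - 13.8²) = ½√433.64 = 10.41
m_b = ½√(2·13.8² + 2·15.2² - 9.0²) = ½√761.96 = 13.8
m_c = ½√(2·13.8² + 2·9.0² - 15.2²) = ½√311.84 = 8.829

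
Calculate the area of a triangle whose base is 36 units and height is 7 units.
Area = (1/2) * base * height
Area = (1/2) * 36 * 7
Area = 126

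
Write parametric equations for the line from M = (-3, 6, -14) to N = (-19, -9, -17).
Direction vector d = N - M = (-16, -15, -3)
x = -3 - 16t, y = 6 - 15t, z = -14 - 3t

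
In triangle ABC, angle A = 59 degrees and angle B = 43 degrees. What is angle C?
Sum of angles in a triangle = 180 degrees
Third angle = 180 - 59 - 43
Third angle = 78 degrees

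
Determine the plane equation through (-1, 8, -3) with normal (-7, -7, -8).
d = n·P = (-7)(-1) + (-7)(8) + (-8)(-3) = -25
Plane: -7x - 7y - 8z = -25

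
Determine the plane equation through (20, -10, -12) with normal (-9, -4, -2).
d = n·P = (-9)(20) + (-4)(-10) + (-2)(-12) = -116
Plane: -9x - 4y - 2z = -116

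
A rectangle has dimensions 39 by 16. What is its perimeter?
Perimeter = 2 * (length + width)
Perimeter = 2 * (39 + 16)
Perimeter = 2 * 55
Perimeter = 110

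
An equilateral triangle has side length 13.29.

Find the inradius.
For an equilateral triangle, r = s/(2√3) where s is the side.
r = 13.29/(2√3) = 13.29/3.464102 = 3.836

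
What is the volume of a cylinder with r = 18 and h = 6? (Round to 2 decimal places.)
Volume = pi * r² * h
Volume = pi * 18² * 6
Volume = pi * 324 * 6
Volume = pi * 1944
Volume = 6107.26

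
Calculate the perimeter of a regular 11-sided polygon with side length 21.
Perimeter = number of sides * side length
Perimeter = 11 * 21
Perimeter = 231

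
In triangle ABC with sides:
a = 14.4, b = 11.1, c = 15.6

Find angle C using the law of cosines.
cos(C) = (a² + b² - c²)/(2ab)
cos(C) = (14.4² + 11.1² - 15.6²)/(2·14.4·11.1) = 87.21/319.68 = 0.272804
C = arccos(0.272804) = 74.17°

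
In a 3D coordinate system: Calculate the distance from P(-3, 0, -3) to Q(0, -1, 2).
d = √[(3)² + (-1)² + (5)²] = √35 = 5.916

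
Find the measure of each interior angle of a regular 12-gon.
Interior angle of a regular n-gon = (n-2)*180/n
Interior angle = (12-2)*180/12
Interior angle = 10*180/12
Interior angle = 1800/12
Interior angle = 150 degrees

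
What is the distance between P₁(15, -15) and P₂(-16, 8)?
Using the distance formula: d = sqrt((x₂-x₁)² + (y₂-y₁)²)
dx = (-16) - 15 = -31
dy = 8 - (-15) = 23
d = sqrt((-31)² + 23²) = sqrt(961 + 529) = sqrt(1490) = 38.60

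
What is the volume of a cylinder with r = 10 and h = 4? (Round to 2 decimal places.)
Volume = pi * r² * h
Volume = pi * 10² * 4
Volume = pi * 100 * 4
Volume = pi * 400
Volume = 1256.64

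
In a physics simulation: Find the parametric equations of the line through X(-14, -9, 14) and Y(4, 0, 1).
Direction vector d = Y - X = (18, 9, -13)
x = -14 + 18t, y = -9 + 9t, z = 14 - 13t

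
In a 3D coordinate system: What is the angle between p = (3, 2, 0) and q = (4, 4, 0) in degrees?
p·q = 20, |p|² = 13, |q|² = 32
cos θ = 20/√416 ≈ 0.9806
θ ≈ 11.31°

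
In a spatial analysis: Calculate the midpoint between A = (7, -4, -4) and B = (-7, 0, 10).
Midpoint = ((7-7)/2, (-4+0)/2, (-4+10)/2) = (0, -2, 3)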